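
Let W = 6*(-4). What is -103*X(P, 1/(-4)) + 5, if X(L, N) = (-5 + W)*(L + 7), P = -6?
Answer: 2992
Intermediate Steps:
W = -24
X(L, N) = -203 - 29*L (X(L, N) = (-5 - 24)*(L + 7) = -29*(7 + L) = -203 - 29*L)
-103*X(P, 1/(-4)) + 5 = -103*(-203 - 29*(-6)) + 5 = -103*(-203 + 174) + 5 = -103*(-29) + 5 = 2987 + 5 = 2992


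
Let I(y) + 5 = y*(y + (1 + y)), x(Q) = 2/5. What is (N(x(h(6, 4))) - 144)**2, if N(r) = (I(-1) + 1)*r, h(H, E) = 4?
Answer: 527076/25 ≈ 21083.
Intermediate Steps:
x(Q) = 2/5 (x(Q) = 2*(1/5) = 2/5)
I(y) = -5 + y*(1 + 2*y) (I(y) = -5 + y*(y + (1 + y)) = -5 + y*(1 + 2*y))
N(r) = -3*r (N(r) = ((-5 - 1 + 2*(-1)**2) + 1)*r = ((-5 - 1 + 2*1) + 1)*r = ((-5 - 1 + 2) + 1)*r = (-4 + 1)*r = -3*r)
(N(x(h(6, 4))) - 144)**2 = (-3*2/5 - 144)**2 = (-6/5 - 144)**2 = (-726/5)**2 = 527076/25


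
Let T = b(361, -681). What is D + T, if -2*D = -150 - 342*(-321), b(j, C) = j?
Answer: -54455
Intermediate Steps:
D = -54816 (D = -(-150 - 342*(-321))/2 = -(-150 + 109782)/2 = -½*109632 = -54816)
T = 361
D + T = -54816 + 361 = -54455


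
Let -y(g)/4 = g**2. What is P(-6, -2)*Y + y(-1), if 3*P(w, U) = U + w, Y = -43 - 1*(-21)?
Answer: 164/3 ≈ 54.667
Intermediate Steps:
Y = -22 (Y = -43 + 21 = -22)
P(w, U) = U/3 + w/3 (P(w, U) = (U + w)/3 = U/3 + w/3)
y(g) = -4*g**2
P(-6, -2)*Y + y(-1) = ((1/3)*(-2) + (1/3)*(-6))*(-22) - 4*(-1)**2 = (-2/3 - 2)*(-22) - 4*1 = -8/3*(-22) - 4 = 176/3 - 4 = 164/3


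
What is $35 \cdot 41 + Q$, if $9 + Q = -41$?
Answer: $1385$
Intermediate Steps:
$Q = -50$ ($Q = -9 - 41 = -50$)
$35 \cdot 41 + Q = 35 \cdot 41 - 50 = 1435 - 50 = 1385$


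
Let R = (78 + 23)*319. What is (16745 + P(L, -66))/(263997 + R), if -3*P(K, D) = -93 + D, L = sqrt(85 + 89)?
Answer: 8399/148108 ≈ 0.056709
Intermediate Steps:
L = sqrt(174) ≈ 13.191
P(K, D) = 31 - D/3 (P(K, D) = -(-93 + D)/3 = 31 - D/3)
R = 32219 (R = 101*319 = 32219)
(16745 + P(L, -66))/(263997 + R) = (16745 + (31 - 1/3*(-66)))/(263997 + 32219) = (16745 + (31 + 22))/296216 = (16745 + 53)*(1/296216) = 16798*(1/296216) = 8399/148108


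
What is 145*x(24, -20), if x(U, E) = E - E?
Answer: 0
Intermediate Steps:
x(U, E) = 0
145*x(24, -20) = 145*0 = 0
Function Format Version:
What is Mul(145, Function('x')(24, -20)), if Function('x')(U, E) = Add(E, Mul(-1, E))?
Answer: 0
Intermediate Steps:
Function('x')(U, E) = 0
Mul(145, Function('x')(24, -20)) = Mul(145, 0) = 0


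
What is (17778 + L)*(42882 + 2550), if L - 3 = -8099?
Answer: 439872624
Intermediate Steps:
L = -8096 (L = 3 - 8099 = -8096)
(17778 + L)*(42882 + 2550) = (17778 - 8096)*(42882 + 2550) = 9682*45432 = 439872624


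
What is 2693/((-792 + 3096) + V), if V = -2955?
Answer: -2693/651 ≈ -4.1367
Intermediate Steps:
2693/((-792 + 3096) + V) = 2693/((-792 + 3096) - 2955) = 2693/(2304 - 2955) = 2693/(-651) = 2693*(-1/651) = -2693/651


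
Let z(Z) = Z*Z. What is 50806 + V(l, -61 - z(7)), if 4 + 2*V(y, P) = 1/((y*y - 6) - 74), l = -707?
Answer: 50780528553/999538 ≈ 50804.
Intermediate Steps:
z(Z) = Z²
V(y, P) = -2 + 1/(2*(-80 + y²)) (V(y, P) = -2 + 1/(2*((y*y - 6) - 74)) = -2 + 1/(2*((y² - 6) - 74)) = -2 + 1/(2*((-6 + y²) - 74)) = -2 + 1/(2*(-80 + y²)))
50806 + V(l, -61 - z(7)) = 50806 + (321 - 4*(-707)²)/(2*(-80 + (-707)²)) = 50806 + (321 - 4*499849)/(2*(-80 + 499849)) = 50806 + (½)*(321 - 1999396)/499769 = 50806 + (½)*(1/499769)*(-1999075) = 50806 - 1999075/999538 = 50780528553/999538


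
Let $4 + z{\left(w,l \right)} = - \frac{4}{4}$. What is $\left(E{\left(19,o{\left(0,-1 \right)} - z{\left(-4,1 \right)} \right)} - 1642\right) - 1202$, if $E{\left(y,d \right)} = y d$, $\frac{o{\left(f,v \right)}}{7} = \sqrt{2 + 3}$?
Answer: $-2749 + 133 \sqrt{5} \approx -2451.6$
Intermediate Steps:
$z{\left(w,l \right)} = -5$ ($z{\left(w,l \right)} = -4 - \frac{4}{4} = -4 - 1 = -5$)
$o{\left(f,v \right)} = 7 \sqrt{5}$ ($o{\left(f,v \right)} = 7 \sqrt{2 + 3} = 7 \sqrt{5}$)
$E{\left(y,d \right)} = d y$
$\left(E{\left(19,o{\left(0,-1 \right)} - z{\left(-4,1 \right)} \right)} - 1642\right) - 1202 = \left(\left(7 \sqrt{5} - -5\right) 19 - 1642\right) - 1202 = \left(\left(7 \sqrt{5} + 5\right) 19 - 1642\right) - 1202 = \left(\left(5 + 7 \sqrt{5}\right) 19 - 1642\right) - 1202 = \left(\left(95 + 133 \sqrt{5}\right) - 1642\right) - 1202 = \left(-1547 + 133 \sqrt{5}\right) - 1202 = -2749 + 133 \sqrt{5}$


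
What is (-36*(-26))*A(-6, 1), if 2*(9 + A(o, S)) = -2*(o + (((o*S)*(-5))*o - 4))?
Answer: 169416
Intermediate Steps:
A(o, S) = -5 - o + 5*S*o**2 (A(o, S) = -9 + (-2*(o + (((o*S)*(-5))*o - 4)))/2 = -9 + (-2*(o + (((S*o)*(-5))*o - 4)))/2 = -9 + (-2*(o + ((-5*S*o)*o - 4)))/2 = -9 + (-2*(o + (-5*S*o**2 - 4)))/2 = -9 + (-2*(o + (-4 - 5*S*o**2)))/2 = -9 + (-2*(-4 + o - 5*S*o**2))/2 = -9 + (8 - 2*o + 10*S*o**2)/2 = -9 + (4 - o + 5*S*o**2) = -5 - o + 5*S*o**2)
(-36*(-26))*A(-6, 1) = (-36*(-26))*(-5 - 1*(-6) + 5*1*(-6)**2) = 936*(-5 + 6 + 5*1*36) = 936*(-5 + 6 + 180) = 936*181 = 169416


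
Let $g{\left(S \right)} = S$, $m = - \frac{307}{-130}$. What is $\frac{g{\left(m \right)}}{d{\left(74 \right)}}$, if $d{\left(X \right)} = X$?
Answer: $\frac{307}{9620} \approx 0.031913$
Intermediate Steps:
$m = \frac{307}{130}$ ($m = \left(-307\right) \left(- \frac{1}{130}\right) = \frac{307}{130} \approx 2.3615$)
$\frac{g{\left(m \right)}}{d{\left(74 \right)}} = \frac{307}{130 \cdot 74} = \frac{307}{130} \cdot \frac{1}{74} = \frac{307}{9620}$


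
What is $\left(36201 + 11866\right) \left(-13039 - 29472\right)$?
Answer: $-2043376237$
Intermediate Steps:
$\left(36201 + 11866\right) \left(-13039 - 29472\right) = 48067 \left(-42511\right) = -2043376237$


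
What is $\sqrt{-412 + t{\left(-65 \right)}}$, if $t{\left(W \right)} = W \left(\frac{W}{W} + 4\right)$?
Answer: $i \sqrt{737} \approx 27.148 i$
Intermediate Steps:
$t{\left(W \right)} = 5 W$ ($t{\left(W \right)} = W \left(1 + 4\right) = W 5 = 5 W$)
$\sqrt{-412 + t{\left(-65 \right)}} = \sqrt{-412 + 5 \left(-65\right)} = \sqrt{-412 - 325} = \sqrt{-737} = i \sqrt{737}$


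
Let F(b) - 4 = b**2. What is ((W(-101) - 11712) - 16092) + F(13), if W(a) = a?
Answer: -27732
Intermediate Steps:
F(b) = 4 + b**2
((W(-101) - 11712) - 16092) + F(13) = ((-101 - 11712) - 16092) + (4 + 13**2) = (-11813 - 16092) + (4 + 169) = -27905 + 173 = -27732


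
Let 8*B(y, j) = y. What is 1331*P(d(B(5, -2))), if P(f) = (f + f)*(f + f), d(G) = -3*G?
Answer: 299475/16 ≈ 18717.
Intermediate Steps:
B(y, j) = y/8
P(f) = 4*f² (P(f) = (2*f)*(2*f) = 4*f²)
1331*P(d(B(5, -2))) = 1331*(4*(-3*5/8)²) = 1331*(4*(-15/8)²) = 1331*(4*(225/64)) = 1331*(225/16) = 299475/16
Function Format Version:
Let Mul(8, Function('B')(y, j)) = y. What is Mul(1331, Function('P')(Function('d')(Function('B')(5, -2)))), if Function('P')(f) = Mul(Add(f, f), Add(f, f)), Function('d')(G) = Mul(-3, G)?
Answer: Rational(299475, 16) ≈ 18717.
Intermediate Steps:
Function('B')(y, j) = Mul(Rational(1, 8), y)
Function('P')(f) = Mul(4, Pow(f, 2)) (Function('P')(f) = Mul(Mul(2, f), Mul(2, f)) = Mul(4, Pow(f, 2)))
Mul(1331, Function('P')(Function('d')(Function('B')(5, -2)))) = Mul(1331, Mul(4, Pow(Mul(-3, Mul(Rational(1, 8), 5)), 2))) = Mul(1331, Mul(4, Pow(Mul(-3, Rational(5, 8)), 2))) = Mul(1331, Mul(4, Pow(Rational(-15, 8), 2))) = Mul(1331, Mul(4, Rational(225, 64))) = Mul(1331, Rational(225, 16)) = Rational(299475, 16)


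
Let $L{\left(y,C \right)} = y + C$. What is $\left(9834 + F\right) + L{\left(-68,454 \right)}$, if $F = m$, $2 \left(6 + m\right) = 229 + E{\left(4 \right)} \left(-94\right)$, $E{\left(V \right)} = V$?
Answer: $\frac{20281}{2} \approx 10141.0$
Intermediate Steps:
$m = - \frac{159}{2}$ ($m = -6 + \frac{229 + 4 \left(-94\right)}{2} = -6 + \frac{229 - 376}{2} = -6 + \frac{1}{2} \left(-147\right) = -6 - \frac{147}{2} = - \frac{159}{2} \approx -79.5$)
$L{\left(y,C \right)} = C + y$
$F = - \frac{159}{2} \approx -79.5$
$\left(9834 + F\right) + L{\left(-68,454 \right)} = \left(9834 - \frac{159}{2}\right) + \left(454 - 68\right) = \frac{19509}{2} + 386 = \frac{20281}{2}$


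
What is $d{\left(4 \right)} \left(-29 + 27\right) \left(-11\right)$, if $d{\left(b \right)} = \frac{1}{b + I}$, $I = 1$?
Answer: $\frac{22}{5} \approx 4.4$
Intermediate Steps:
$d{\left(b \right)} = \frac{1}{1 + b}$ ($d{\left(b \right)} = \frac{1}{b + 1} = \frac{1}{1 + b}$)
$d{\left(4 \right)} \left(-29 + 27\right) \left(-11\right) = \frac{\left(-29 + 27\right) \left(-11\right)}{1 + 4} = \frac{\left(-2\right) \left(-11\right)}{5} = \frac{1}{5} \cdot 22 = \frac{22}{5}$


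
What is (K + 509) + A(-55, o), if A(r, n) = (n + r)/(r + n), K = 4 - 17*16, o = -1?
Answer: 242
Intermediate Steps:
K = -268 (K = 4 - 272 = -268)
A(r, n) = 1 (A(r, n) = (n + r)/(n + r) = 1)
(K + 509) + A(-55, o) = (-268 + 509) + 1 = 241 + 1 = 242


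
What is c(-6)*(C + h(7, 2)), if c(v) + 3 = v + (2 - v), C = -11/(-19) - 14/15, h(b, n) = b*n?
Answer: -3889/285 ≈ -13.646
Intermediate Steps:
C = -101/285 (C = -11*(-1/19) - 14*1/15 = 11/19 - 14/15 = -101/285 ≈ -0.35439)
c(v) = -1 (c(v) = -3 + (v + (2 - v)) = -3 + 2 = -1)
c(-6)*(C + h(7, 2)) = -(-101/285 + 7*2) = -(-101/285 + 14) = -1*3889/285 = -3889/285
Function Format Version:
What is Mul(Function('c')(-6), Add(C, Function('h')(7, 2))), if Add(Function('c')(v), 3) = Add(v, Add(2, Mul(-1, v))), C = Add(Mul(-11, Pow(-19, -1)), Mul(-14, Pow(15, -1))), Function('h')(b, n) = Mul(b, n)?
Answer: Rational(-3889, 285) ≈ -13.646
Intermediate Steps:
C = Rational(-101, 285) (C = Add(Mul(-11, Rational(-1, 19)), Mul(-14, Rational(1, 15))) = Add(Rational(11, 19), Rational(-14, 15)) = Rational(-101, 285) ≈ -0.35439)
Function('c')(v) = -1 (Function('c')(v) = Add(-3, Add(v, Add(2, Mul(-1, v)))) = Add(-3, 2) = -1)
Mul(Function('c')(-6), Add(C, Function('h')(7, 2))) = Mul(-1, Add(Rational(-101, 285), Mul(7, 2))) = Mul(-1, Add(Rational(-101, 285), 14)) = Mul(-1, Rational(3889, 285)) = Rational(-3889, 285)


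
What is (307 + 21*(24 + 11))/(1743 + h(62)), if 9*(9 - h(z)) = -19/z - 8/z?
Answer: 64604/108627 ≈ 0.59473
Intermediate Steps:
h(z) = 9 + 3/z (h(z) = 9 - (-19/z - 8/z)/9 = 9 - (-3)/z = 9 + 3/z)
(307 + 21*(24 + 11))/(1743 + h(62)) = (307 + 21*(24 + 11))/(1743 + (9 + 3/62)) = (307 + 21*35)/(1743 + (9 + 3*(1/62))) = (307 + 735)/(1743 + (9 + 3/62)) = 1042/(1743 + 561/62) = 1042/(108627/62) = 1042*(62/108627) = 64604/108627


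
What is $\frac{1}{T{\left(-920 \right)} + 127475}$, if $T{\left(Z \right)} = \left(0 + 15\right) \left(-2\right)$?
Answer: $\frac{1}{127445} \approx 7.8465 \cdot 10^{-6}$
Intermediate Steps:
$T{\left(Z \right)} = -30$ ($T{\left(Z \right)} = 15 \left(-2\right) = -30$)
$\frac{1}{T{\left(-920 \right)} + 127475} = \frac{1}{-30 + 127475} = \frac{1}{127445}$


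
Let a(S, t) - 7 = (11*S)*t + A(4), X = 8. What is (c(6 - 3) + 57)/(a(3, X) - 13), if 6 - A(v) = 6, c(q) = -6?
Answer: 17/86 ≈ 0.19767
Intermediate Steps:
A(v) = 0 (A(v) = 6 - 1*6 = 6 - 6 = 0)
a(S, t) = 7 + 11*S*t (a(S, t) = 7 + ((11*S)*t + 0) = 7 + (11*S*t + 0) = 7 + 11*S*t)
(c(6 - 3) + 57)/(a(3, X) - 13) = (-6 + 57)/((7 + 11*3*8) - 13) = 51/((7 + 264) - 13) = 51/(271 - 13) = 51/258 = 51*(1/258) = 17/86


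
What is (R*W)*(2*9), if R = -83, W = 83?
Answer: -124002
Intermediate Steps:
(R*W)*(2*9) = (-83*83)*(2*9) = -6889*18 = -124002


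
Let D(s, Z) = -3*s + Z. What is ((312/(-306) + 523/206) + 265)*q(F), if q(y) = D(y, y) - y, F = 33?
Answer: -92401683/3502 ≈ -26385.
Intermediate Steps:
D(s, Z) = Z - 3*s
q(y) = -3*y (q(y) = (y - 3*y) - y = -2*y - y = -3*y)
((312/(-306) + 523/206) + 265)*q(F) = ((312/(-306) + 523/206) + 265)*(-3*33) = ((312*(-1/306) + 523*(1/206)) + 265)*(-99) = ((-52/51 + 523/206) + 265)*(-99) = (15961/10506 + 265)*(-99) = (2800051/10506)*(-99) = -92401683/3502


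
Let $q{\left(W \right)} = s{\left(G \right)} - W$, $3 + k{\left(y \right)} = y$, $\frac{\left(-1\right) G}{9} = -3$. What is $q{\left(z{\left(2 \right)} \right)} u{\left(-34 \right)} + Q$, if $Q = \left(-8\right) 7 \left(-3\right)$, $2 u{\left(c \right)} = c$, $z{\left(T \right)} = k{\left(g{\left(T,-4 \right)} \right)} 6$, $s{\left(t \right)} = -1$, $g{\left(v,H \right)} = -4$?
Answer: $-529$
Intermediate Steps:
$G = 27$ ($G = \left(-9\right) \left(-3\right) = 27$)
$k{\left(y \right)} = -3 + y$
$z{\left(T \right)} = -42$ ($z{\left(T \right)} = \left(-3 - 4\right) 6 = \left(-7\right) 6 = -42$)
$u{\left(c \right)} = \frac{c}{2}$
$Q = 168$ ($Q = \left(-56\right) \left(-3\right) = 168$)
$q{\left(W \right)} = -1 - W$
$q{\left(z{\left(2 \right)} \right)} u{\left(-34 \right)} + Q = \left(-1 - -42\right) \frac{1}{2} \left(-34\right) + 168 = \left(-1 + 42\right) \left(-17\right) + 168 = 41 \left(-17\right) + 168 = -697 + 168 = -529$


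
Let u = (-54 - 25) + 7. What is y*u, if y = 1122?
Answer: -80784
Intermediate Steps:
u = -72 (u = -79 + 7 = -72)
y*u = 1122*(-72) = -80784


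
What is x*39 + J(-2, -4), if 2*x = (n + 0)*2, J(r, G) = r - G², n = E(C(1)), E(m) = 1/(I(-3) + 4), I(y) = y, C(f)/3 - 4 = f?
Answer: 21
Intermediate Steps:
C(f) = 12 + 3*f
E(m) = 1 (E(m) = 1/(-3 + 4) = 1/1 = 1)
n = 1
x = 1 (x = ((1 + 0)*2)/2 = (1*2)/2 = (½)*2 = 1)
x*39 + J(-2, -4) = 1*39 + (-2 - 1*(-4)²) = 39 + (-2 - 1*16) = 39 + (-2 - 16) = 39 - 18 = 21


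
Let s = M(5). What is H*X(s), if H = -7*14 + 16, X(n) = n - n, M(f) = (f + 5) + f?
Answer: 0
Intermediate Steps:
M(f) = 5 + 2*f (M(f) = (5 + f) + f = 5 + 2*f)
s = 15 (s = 5 + 2*5 = 5 + 10 = 15)
X(n) = 0
H = -82 (H = -98 + 16 = -82)
H*X(s) = -82*0 = 0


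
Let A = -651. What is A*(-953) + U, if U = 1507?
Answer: 621910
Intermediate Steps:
A*(-953) + U = -651*(-953) + 1507 = 620403 + 1507 = 621910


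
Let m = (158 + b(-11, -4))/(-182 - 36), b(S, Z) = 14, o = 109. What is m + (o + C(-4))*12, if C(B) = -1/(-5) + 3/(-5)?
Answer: 709814/545 ≈ 1302.4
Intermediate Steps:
C(B) = -⅖ (C(B) = -1*(-⅕) + 3*(-⅕) = ⅕ - ⅗ = -⅖)
m = -86/109 (m = (158 + 14)/(-182 - 36) = 172/(-218) = 172*(-1/218) = -86/109 ≈ -0.78899)
m + (o + C(-4))*12 = -86/109 + (109 - ⅖)*12 = -86/109 + (543/5)*12 = -86/109 + 6516/5 = 709814/545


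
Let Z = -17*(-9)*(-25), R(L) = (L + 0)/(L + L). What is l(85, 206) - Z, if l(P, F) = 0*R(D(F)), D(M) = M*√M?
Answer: 3825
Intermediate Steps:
D(M) = M^(3/2)
R(L) = ½ (R(L) = L/((2*L)) = L*(1/(2*L)) = ½)
l(P, F) = 0 (l(P, F) = 0*(½) = 0)
Z = -3825 (Z = 153*(-25) = -3825)
l(85, 206) - Z = 0 - 1*(-3825) = 0 + 3825 = 3825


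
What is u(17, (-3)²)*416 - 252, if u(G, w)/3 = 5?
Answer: 5988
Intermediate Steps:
u(G, w) = 15 (u(G, w) = 3*5 = 15)
u(17, (-3)²)*416 - 252 = 15*416 - 252 = 6240 - 252 = 5988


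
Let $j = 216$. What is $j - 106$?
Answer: $110$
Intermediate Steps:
$j - 106 = 216 - 106 = 110$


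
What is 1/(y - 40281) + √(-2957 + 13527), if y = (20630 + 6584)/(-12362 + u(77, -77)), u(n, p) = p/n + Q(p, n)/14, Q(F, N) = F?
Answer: -24737/996485525 + √10570 ≈ 102.81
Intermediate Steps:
u(n, p) = p/14 + p/n (u(n, p) = p/n + p/14 = p/14 + p/n)
y = -54428/24737 (y = (20630 + 6584)/(-12362 + ((1/14)*(-77) - 77/77)) = 27214/(-12362 + (-11/2 - 77*1/77)) = 27214/(-12362 + (-11/2 - 1)) = 27214/(-12362 - 13/2) = 27214/(-24737/2) = 27214*(-2/24737) = -54428/24737 ≈ -2.2003)
1/(y - 40281) + √(-2957 + 13527) = 1/(-54428/24737 - 40281) + √(-2957 + 13527) = 1/(-996485525/24737) + √10570 = -24737/996485525 + √10570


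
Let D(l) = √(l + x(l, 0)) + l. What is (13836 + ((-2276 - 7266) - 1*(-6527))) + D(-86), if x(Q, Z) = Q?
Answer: 10735 + 2*I*√43 ≈ 10735.0 + 13.115*I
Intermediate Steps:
D(l) = l + √2*√l (D(l) = √(l + l) + l = √(2*l) + l = √2*√l + l = l + √2*√l)
(13836 + ((-2276 - 7266) - 1*(-6527))) + D(-86) = (13836 + ((-2276 - 7266) - 1*(-6527))) + (-86 + √2*√(-86)) = (13836 + (-9542 + 6527)) + (-86 + √2*(I*√86)) = (13836 - 3015) + (-86 + 2*I*√43) = 10821 + (-86 + 2*I*√43) = 10735 + 2*I*√43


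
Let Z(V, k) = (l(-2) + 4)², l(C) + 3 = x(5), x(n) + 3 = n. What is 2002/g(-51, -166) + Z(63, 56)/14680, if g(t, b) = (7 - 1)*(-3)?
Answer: -14694599/132120 ≈ -111.22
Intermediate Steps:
x(n) = -3 + n
l(C) = -1 (l(C) = -3 + (-3 + 5) = -3 + 2 = -1)
Z(V, k) = 9 (Z(V, k) = (-1 + 4)² = 3² = 9)
g(t, b) = -18 (g(t, b) = 6*(-3) = -18)
2002/g(-51, -166) + Z(63, 56)/14680 = 2002/(-18) + 9/14680 = 2002*(-1/18) + 9*(1/14680) = -1001/9 + 9/14680 = -14694599/132120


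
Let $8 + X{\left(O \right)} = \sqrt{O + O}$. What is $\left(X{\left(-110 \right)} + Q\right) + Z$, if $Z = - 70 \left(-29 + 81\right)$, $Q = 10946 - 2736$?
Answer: $4562 + 2 i \sqrt{55} \approx 4562.0 + 14.832 i$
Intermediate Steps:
$Q = 8210$
$X{\left(O \right)} = -8 + \sqrt{2} \sqrt{O}$ ($X{\left(O \right)} = -8 + \sqrt{O + O} = -8 + \sqrt{2 O} = -8 + \sqrt{2} \sqrt{O}$)
$Z = -3640$ ($Z = \left(-70\right) 52 = -3640$)
$\left(X{\left(-110 \right)} + Q\right) + Z = \left(\left(-8 + \sqrt{2} \sqrt{-110}\right) + 8210\right) - 3640 = \left(\left(-8 + \sqrt{2} i \sqrt{110}\right) + 8210\right) - 3640 = \left(\left(-8 + 2 i \sqrt{55}\right) + 8210\right) - 3640 = \left(8202 + 2 i \sqrt{55}\right) - 3640 = 4562 + 2 i \sqrt{55}$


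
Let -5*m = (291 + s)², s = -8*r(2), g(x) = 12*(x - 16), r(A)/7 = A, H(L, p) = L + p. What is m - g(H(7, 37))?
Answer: -33721/5 ≈ -6744.2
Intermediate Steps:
r(A) = 7*A
g(x) = -192 + 12*x (g(x) = 12*(-16 + x) = -192 + 12*x)
s = -112 (s = -56*2 = -8*14 = -112)
m = -32041/5 (m = -(291 - 112)²/5 = -⅕*179² = -⅕*32041 = -32041/5 ≈ -6408.2)
m - g(H(7, 37)) = -32041/5 - (-192 + 12*(7 + 37)) = -32041/5 - (-192 + 12*44) = -32041/5 - (-192 + 528) = -32041/5 - 1*336 = -32041/5 - 336 = -33721/5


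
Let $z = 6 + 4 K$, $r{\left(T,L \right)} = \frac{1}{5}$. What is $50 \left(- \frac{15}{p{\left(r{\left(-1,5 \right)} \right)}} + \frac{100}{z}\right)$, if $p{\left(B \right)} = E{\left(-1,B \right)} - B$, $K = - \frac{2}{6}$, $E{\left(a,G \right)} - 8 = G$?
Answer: $\frac{27375}{28} \approx 977.68$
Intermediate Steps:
$E{\left(a,G \right)} = 8 + G$
$K = - \frac{1}{3}$ ($K = \left(-2\right) \frac{1}{6} = - \frac{1}{3} \approx -0.33333$)
$r{\left(T,L \right)} = \frac{1}{5}$
$p{\left(B \right)} = 8$ ($p{\left(B \right)} = \left(8 + B\right) - B = 8$)
$z = \frac{14}{3}$ ($z = 6 + 4 \left(- \frac{1}{3}\right) = 6 - \frac{4}{3} = \frac{14}{3} \approx 4.6667$)
$50 \left(- \frac{15}{p{\left(r{\left(-1,5 \right)} \right)}} + \frac{100}{z}\right) = 50 \left(- \frac{15}{8} + \frac{100}{\frac{14}{3}}\right) = 50 \left(\left(-15\right) \frac{1}{8} + 100 \cdot \frac{3}{14}\right) = 50 \left(- \frac{15}{8} + \frac{150}{7}\right) = 50 \cdot \frac{1095}{56} = \frac{27375}{28}$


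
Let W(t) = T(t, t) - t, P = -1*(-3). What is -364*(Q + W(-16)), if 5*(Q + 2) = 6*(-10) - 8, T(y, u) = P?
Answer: -6188/5 ≈ -1237.6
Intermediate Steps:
P = 3
T(y, u) = 3
W(t) = 3 - t
Q = -78/5 (Q = -2 + (6*(-10) - 8)/5 = -2 + (-60 - 8)/5 = -2 + (⅕)*(-68) = -2 - 68/5 = -78/5 ≈ -15.600)
-364*(Q + W(-16)) = -364*(-78/5 + (3 - 1*(-16))) = -364*(-78/5 + (3 + 16)) = -364*(-78/5 + 19) = -364*17/5 = -6188/5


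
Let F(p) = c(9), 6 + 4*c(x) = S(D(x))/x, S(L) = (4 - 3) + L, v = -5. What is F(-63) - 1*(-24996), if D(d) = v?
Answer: 449899/18 ≈ 24994.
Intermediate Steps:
D(d) = -5
S(L) = 1 + L
c(x) = -3/2 - 1/x (c(x) = -3/2 + ((1 - 5)/x)/4 = -3/2 + (-4/x)/4 = -3/2 - 1/x)
F(p) = -29/18 (F(p) = -3/2 - 1/9 = -3/2 - 1*⅑ = -3/2 - ⅑ = -29/18)
F(-63) - 1*(-24996) = -29/18 - 1*(-24996) = -29/18 + 24996 = 449899/18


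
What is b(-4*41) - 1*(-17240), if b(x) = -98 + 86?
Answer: 17228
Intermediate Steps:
b(x) = -12
b(-4*41) - 1*(-17240) = -12 - 1*(-17240) = -12 + 17240 = 17228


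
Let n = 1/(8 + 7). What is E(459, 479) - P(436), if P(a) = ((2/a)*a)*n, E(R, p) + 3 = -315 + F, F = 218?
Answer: -1502/15 ≈ -100.13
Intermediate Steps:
n = 1/15 ≈ 0.066667
E(R, p) = -100 (E(R, p) = -3 + (-315 + 218) = -3 - 97 = -100)
P(a) = 2/15 (P(a) = ((2/a)*a)*(1/15) = 2*(1/15) = 2/15)
E(459, 479) - P(436) = -100 - 1*2/15 = -100 - 2/15 = -1502/15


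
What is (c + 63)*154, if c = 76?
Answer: 21406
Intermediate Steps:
(c + 63)*154 = (76 + 63)*154 = 139*154 = 21406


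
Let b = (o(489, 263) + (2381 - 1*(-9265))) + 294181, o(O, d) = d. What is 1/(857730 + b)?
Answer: 1/1163820 ≈ 8.5924e-7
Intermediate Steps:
b = 306090 (b = (263 + (2381 - 1*(-9265))) + 294181 = (263 + (2381 + 9265)) + 294181 = (263 + 11646) + 294181 = 11909 + 294181 = 306090)
1/(857730 + b) = 1/(857730 + 306090) = 1/1163820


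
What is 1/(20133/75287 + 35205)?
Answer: 75287/2650498968 ≈ 2.8405e-5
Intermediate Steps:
1/(20133/75287 + 35205) = 1/(2650498968/75287) = 75287/2650498968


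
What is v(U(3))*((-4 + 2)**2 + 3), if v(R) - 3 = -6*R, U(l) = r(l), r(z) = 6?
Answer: -231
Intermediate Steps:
U(l) = 6
v(R) = 3 - 6*R
v(U(3))*((-4 + 2)**2 + 3) = (3 - 6*6)*((-4 + 2)**2 + 3) = (3 - 36)*((-2)**2 + 3) = -33*(4 + 3) = -33*7 = -231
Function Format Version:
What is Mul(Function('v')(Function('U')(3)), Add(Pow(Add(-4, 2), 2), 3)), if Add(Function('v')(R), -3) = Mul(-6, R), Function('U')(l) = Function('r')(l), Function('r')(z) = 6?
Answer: -231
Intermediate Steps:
Function('U')(l) = 6
Function('v')(R) = Add(3, Mul(-6, R))
Mul(Function('v')(Function('U')(3)), Add(Pow(Add(-4, 2), 2), 3)) = Mul(Add(3, Mul(-6, 6)), Add(Pow(Add(-4, 2), 2), 3)) = Mul(Add(3, -36), Add(Pow(-2, 2), 3)) = Mul(-33, Add(4, 3)) = Mul(-33, 7) = -231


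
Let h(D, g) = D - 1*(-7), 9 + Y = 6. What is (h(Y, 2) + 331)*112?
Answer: 37520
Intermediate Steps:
Y = -3 (Y = -9 + 6 = -3)
h(D, g) = 7 + D (h(D, g) = D + 7 = 7 + D)
(h(Y, 2) + 331)*112 = ((7 - 3) + 331)*112 = (4 + 331)*112 = 335*112 = 37520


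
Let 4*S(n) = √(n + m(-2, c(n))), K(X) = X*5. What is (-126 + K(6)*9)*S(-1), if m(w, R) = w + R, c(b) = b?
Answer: 72*I ≈ 72.0*I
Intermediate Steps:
K(X) = 5*X
m(w, R) = R + w
S(n) = √(-2 + 2*n)/4 (S(n) = √(n + (n - 2))/4 = √(n + (-2 + n))/4 = √(-2 + 2*n)/4)
(-126 + K(6)*9)*S(-1) = (-126 + (5*6)*9)*(√(-2 + 2*(-1))/4) = (-126 + 30*9)*(√(-2 - 2)/4) = (-126 + 270)*(√(-4)/4) = 144*((2*I)/4) = 144*(I/2) = 72*I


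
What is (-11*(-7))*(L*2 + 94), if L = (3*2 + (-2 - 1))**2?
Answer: 8624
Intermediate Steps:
L = 9 (L = (6 - 3)**2 = 3**2 = 9)
(-11*(-7))*(L*2 + 94) = (-11*(-7))*(9*2 + 94) = 77*(18 + 94) = 77*112 = 8624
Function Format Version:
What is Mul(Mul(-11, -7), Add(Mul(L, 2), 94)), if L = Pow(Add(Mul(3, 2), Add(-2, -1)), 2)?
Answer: 8624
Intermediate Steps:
L = 9 (L = Pow(Add(6, -3), 2) = Pow(3, 2) = 9)
Mul(Mul(-11, -7), Add(Mul(L, 2), 94)) = Mul(Mul(-11, -7), Add(Mul(9, 2), 94)) = Mul(77, Add(18, 94)) = Mul(77, 112) = 8624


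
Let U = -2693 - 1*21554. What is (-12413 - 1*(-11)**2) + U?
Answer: -36781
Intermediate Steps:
U = -24247 (U = -2693 - 21554 = -24247)
(-12413 - 1*(-11)**2) + U = (-12413 - 1*(-11)**2) - 24247 = (-12413 - 1*121) - 24247 = (-12413 - 121) - 24247 = -12534 - 24247 = -36781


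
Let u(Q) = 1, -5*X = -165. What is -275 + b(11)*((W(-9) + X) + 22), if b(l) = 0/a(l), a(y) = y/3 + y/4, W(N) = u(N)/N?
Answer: -275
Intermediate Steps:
X = 33 (X = -⅕*(-165) = 33)
W(N) = 1/N
a(y) = 7*y/12 (a(y) = y*(⅓) + y*(¼) = y/3 + y/4 = 7*y/12)
b(l) = 0 (b(l) = 0/((7*l/12)) = 0*(12/(7*l)) = 0)
-275 + b(11)*((W(-9) + X) + 22) = -275 + 0*((1/(-9) + 33) + 22) = -275 + 0*((-⅑ + 33) + 22) = -275 + 0*(296/9 + 22) = -275 + 0*(494/9) = -275 + 0 = -275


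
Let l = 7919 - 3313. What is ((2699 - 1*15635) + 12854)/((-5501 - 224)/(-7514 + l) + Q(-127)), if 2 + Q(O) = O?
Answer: 238456/369407 ≈ 0.64551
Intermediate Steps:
Q(O) = -2 + O
l = 4606
((2699 - 1*15635) + 12854)/((-5501 - 224)/(-7514 + l) + Q(-127)) = ((2699 - 1*15635) + 12854)/((-5501 - 224)/(-7514 + 4606) + (-2 - 127)) = ((2699 - 15635) + 12854)/(-5725/(-2908) - 129) = (-12936 + 12854)/(-5725*(-1/2908) - 129) = -82/(5725/2908 - 129) = -82/(-369407/2908) = -82*(-2908/369407) = 238456/369407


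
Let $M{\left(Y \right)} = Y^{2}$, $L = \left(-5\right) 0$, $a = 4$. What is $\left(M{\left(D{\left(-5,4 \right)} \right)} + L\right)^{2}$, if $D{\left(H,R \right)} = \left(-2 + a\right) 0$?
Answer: $0$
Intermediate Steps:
$L = 0$
$D{\left(H,R \right)} = 0$ ($D{\left(H,R \right)} = \left(-2 + 4\right) 0 = 2 \cdot 0 = 0$)
$\left(M{\left(D{\left(-5,4 \right)} \right)} + L\right)^{2} = \left(0^{2} + 0\right)^{2} = \left(0 + 0\right)^{2} = 0^{2} = 0$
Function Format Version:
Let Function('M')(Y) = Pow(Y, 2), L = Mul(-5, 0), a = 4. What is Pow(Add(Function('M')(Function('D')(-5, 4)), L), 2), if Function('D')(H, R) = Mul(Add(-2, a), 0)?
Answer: 0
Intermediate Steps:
L = 0
Function('D')(H, R) = 0 (Function('D')(H, R) = Mul(Add(-2, 4), 0) = Mul(2, 0) = 0)
Pow(Add(Function('M')(Function('D')(-5, 4)), L), 2) = Pow(Add(Pow(0, 2), 0), 2) = Pow(Add(0, 0), 2) = Pow(0, 2) = 0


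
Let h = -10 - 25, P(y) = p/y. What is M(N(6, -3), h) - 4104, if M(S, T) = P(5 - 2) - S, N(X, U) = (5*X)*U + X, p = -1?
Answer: -12061/3 ≈ -4020.3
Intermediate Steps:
N(X, U) = X + 5*U*X (N(X, U) = 5*U*X + X = X + 5*U*X)
P(y) = -1/y
h = -35
M(S, T) = -⅓ - S (M(S, T) = -1/(5 - 2) - S = -1/3 - S = -1*⅓ - S = -⅓ - S)
M(N(6, -3), h) - 4104 = (-⅓ - 6*(1 + 5*(-3))) - 4104 = (-⅓ - 6*(1 - 15)) - 4104 = (-⅓ - 6*(-14)) - 4104 = (-⅓ - 1*(-84)) - 4104 = (-⅓ + 84) - 4104 = 251/3 - 4104 = -12061/3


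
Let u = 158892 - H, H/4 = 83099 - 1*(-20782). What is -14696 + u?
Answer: -271328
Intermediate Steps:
H = 415524 (H = 4*(83099 - 1*(-20782)) = 4*(83099 + 20782) = 4*103881 = 415524)
u = -256632 (u = 158892 - 1*415524 = 158892 - 415524 = -256632)
-14696 + u = -14696 - 256632 = -271328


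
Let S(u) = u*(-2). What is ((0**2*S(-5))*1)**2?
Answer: 0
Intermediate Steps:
S(u) = -2*u
((0**2*S(-5))*1)**2 = ((0**2*(-2*(-5)))*1)**2 = ((0*10)*1)**2 = (0*1)**2 = 0**2 = 0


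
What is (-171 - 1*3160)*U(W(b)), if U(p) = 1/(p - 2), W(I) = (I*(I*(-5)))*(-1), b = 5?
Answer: -3331/123 ≈ -27.081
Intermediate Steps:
W(I) = 5*I**2 (W(I) = (I*(-5*I))*(-1) = -5*I**2*(-1) = 5*I**2)
U(p) = 1/(-2 + p)
(-171 - 1*3160)*U(W(b)) = (-171 - 1*3160)/(-2 + 5*5**2) = (-171 - 3160)/(-2 + 5*25) = -3331/(-2 + 125) = -3331/123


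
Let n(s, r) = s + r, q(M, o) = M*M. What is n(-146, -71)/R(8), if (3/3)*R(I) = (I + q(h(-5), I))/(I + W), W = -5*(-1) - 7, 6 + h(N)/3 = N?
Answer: -1302/1097 ≈ -1.1869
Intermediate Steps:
h(N) = -18 + 3*N
q(M, o) = M²
n(s, r) = r + s
W = -2 (W = 5 - 7 = -2)
R(I) = (1089 + I)/(-2 + I) (R(I) = (I + (-18 + 3*(-5))²)/(I - 2) = (I + (-18 - 15)²)/(-2 + I) = (I + (-33)²)/(-2 + I) = (I + 1089)/(-2 + I) = (1089 + I)/(-2 + I))
n(-146, -71)/R(8) = (-71 - 146)/(((1089 + 8)/(-2 + 8))) = -217/(1097/6) = -217/((⅙)*1097) = -217/1097/6 = -217*6/1097 = -1302/1097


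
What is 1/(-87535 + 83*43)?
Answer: -1/83966 ≈ -1.1910e-5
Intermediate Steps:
1/(-87535 + 83*43) = 1/(-87535 + 3569) = 1/(-83966) = -1/83966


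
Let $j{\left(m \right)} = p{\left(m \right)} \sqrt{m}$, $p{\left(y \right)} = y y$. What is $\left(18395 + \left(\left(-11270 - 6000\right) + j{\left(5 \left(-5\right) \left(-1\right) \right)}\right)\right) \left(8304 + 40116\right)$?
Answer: $205785000$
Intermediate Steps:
$p{\left(y \right)} = y^{2}$
$j{\left(m \right)} = m^{\frac{5}{2}}$ ($j{\left(m \right)} = m^{2} \sqrt{m} = m^{\frac{5}{2}}$)
$\left(18395 + \left(\left(-11270 - 6000\right) + j{\left(5 \left(-5\right) \left(-1\right) \right)}\right)\right) \left(8304 + 40116\right) = \left(18395 + \left(\left(-11270 - 6000\right) + \left(5 \left(-5\right) \left(-1\right)\right)^{\frac{5}{2}}\right)\right) \left(8304 + 40116\right) = \left(18395 - \left(17270 - \left(\left(-25\right) \left(-1\right)\right)^{\frac{5}{2}}\right)\right) 48420 = \left(18395 - \left(17270 - 25^{\frac{5}{2}}\right)\right) 48420 = \left(18395 + \left(-17270 + 3125\right)\right) 48420 = \left(18395 - 14145\right) 48420 = 4250 \cdot 48420 = 205785000$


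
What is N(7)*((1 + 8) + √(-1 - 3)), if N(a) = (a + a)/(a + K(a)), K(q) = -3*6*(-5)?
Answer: 126/97 + 28*I/97 ≈ 1.299 + 0.28866*I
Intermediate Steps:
K(q) = 90 (K(q) = -18*(-5) = 90)
N(a) = 2*a/(90 + a) (N(a) = (a + a)/(a + 90) = (2*a)/(90 + a) = 2*a/(90 + a))
N(7)*((1 + 8) + √(-1 - 3)) = (2*7/(90 + 7))*((1 + 8) + √(-1 - 3)) = (2*7/97)*(9 + √(-4)) = (2*7*(1/97))*(9 + 2*I) = 14*(9 + 2*I)/97 = 126/97 + 28*I/97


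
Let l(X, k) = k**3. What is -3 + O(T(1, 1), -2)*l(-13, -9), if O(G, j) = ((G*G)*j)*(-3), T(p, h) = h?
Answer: -4377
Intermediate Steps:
O(G, j) = -3*j*G**2 (O(G, j) = (G**2*j)*(-3) = (j*G**2)*(-3) = -3*j*G**2)
-3 + O(T(1, 1), -2)*l(-13, -9) = -3 - 3*(-2)*1**2*(-9)**3 = -3 - 3*(-2)*1*(-729) = -3 + 6*(-729) = -3 - 4374 = -4377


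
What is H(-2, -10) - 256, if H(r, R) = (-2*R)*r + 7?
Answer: -289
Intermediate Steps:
H(r, R) = 7 - 2*R*r (H(r, R) = -2*R*r + 7 = 7 - 2*R*r)
H(-2, -10) - 256 = (7 - 2*(-10)*(-2)) - 256 = (7 - 40) - 256 = -33 - 256 = -289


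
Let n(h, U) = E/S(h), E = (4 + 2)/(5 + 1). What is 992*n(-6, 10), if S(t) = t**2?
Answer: 248/9 ≈ 27.556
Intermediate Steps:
E = 1 (E = 6/6 = 6*(1/6) = 1)
n(h, U) = h**(-2) (n(h, U) = 1/h**2 = h**(-2))
992*n(-6, 10) = 992/(-6)**2 = 992*(1/36) = 248/9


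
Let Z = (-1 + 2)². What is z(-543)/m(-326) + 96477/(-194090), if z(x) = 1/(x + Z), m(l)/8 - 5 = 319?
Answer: -67768629109/136335026880 ≈ -0.49707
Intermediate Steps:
m(l) = 2592 (m(l) = 40 + 8*319 = 40 + 2552 = 2592)
Z = 1 (Z = 1² = 1)
z(x) = 1/(1 + x) (z(x) = 1/(x + 1) = 1/(1 + x))
z(-543)/m(-326) + 96477/(-194090) = 1/((1 - 543)*2592) + 96477/(-194090) = (1/2592)/(-542) + 96477*(-1/194090) = -1/542*1/2592 - 96477/194090 = -1/1404864 - 96477/194090 = -67768629109/136335026880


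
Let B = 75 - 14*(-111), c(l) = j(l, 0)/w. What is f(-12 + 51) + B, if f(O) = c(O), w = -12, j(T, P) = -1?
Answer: 19549/12 ≈ 1629.1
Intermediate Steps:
c(l) = 1/12 (c(l) = -1/(-12) = -1*(-1/12) = 1/12)
f(O) = 1/12
B = 1629 (B = 75 + 1554 = 1629)
f(-12 + 51) + B = 1/12 + 1629 = 19549/12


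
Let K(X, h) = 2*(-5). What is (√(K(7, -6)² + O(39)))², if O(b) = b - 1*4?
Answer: 135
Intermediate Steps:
O(b) = -4 + b (O(b) = b - 4 = -4 + b)
K(X, h) = -10
(√(K(7, -6)² + O(39)))² = (√((-10)² + (-4 + 39)))² = (√(100 + 35))² = (√135)² = (3*√15)² = 135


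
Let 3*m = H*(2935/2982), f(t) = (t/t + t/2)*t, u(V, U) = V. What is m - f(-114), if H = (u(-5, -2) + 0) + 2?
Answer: -19040023/2982 ≈ -6385.0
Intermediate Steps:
H = -3 (H = (-5 + 0) + 2 = -5 + 2 = -3)
f(t) = t*(1 + t/2) (f(t) = (1 + t*(½))*t = (1 + t/2)*t = t*(1 + t/2))
m = -2935/2982 (m = (-8805/2982)/3 = (-3*2935/2982)/3 = (⅓)*(-2935/994) = -2935/2982 ≈ -0.98424)
m - f(-114) = -2935/2982 - (-114)*(2 - 114)/2 = -2935/2982 - (-114)*(-112)/2 = -2935/2982 - 1*6384 = -2935/2982 - 6384 = -19040023/2982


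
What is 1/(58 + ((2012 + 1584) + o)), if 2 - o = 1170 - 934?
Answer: 1/3420 ≈ 0.00029240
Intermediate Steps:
o = -234 (o = 2 - (1170 - 934) = 2 - 1*236 = 2 - 236 = -234)
1/(58 + ((2012 + 1584) + o)) = 1/(58 + ((2012 + 1584) - 234)) = 1/(58 + (3596 - 234)) = 1/(58 + 3362) = 1/3420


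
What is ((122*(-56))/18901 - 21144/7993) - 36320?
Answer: -5487523420680/151075693 ≈ -36323.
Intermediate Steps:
((122*(-56))/18901 - 21144/7993) - 36320 = (-6832*1/18901 - 21144*1/7993) - 36320 = (-6832/18901 - 21144/7993) - 36320 = -454250920/151075693 - 36320 = -5487523420680/151075693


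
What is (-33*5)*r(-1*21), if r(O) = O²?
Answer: -72765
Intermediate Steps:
(-33*5)*r(-1*21) = (-33*5)*(-1*21)² = -165*(-21)² = -165*441 = -72765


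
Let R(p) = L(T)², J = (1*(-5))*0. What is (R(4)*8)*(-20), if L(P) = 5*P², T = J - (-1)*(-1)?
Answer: -4000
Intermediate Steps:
J = 0 (J = -5*0 = 0)
T = -1 (T = 0 - (-1)*(-1) = 0 - 1*1 = 0 - 1 = -1)
R(p) = 25 (R(p) = (5*(-1)²)² = (5*1)² = 5² = 25)
(R(4)*8)*(-20) = (25*8)*(-20) = 200*(-20) = -4000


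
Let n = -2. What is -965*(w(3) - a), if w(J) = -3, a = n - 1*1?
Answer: 0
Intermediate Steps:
a = -3 (a = -2 - 1*1 = -2 - 1 = -3)
-965*(w(3) - a) = -965*(-3 - 1*(-3)) = -965*(-3 + 3) = -965*0 = 0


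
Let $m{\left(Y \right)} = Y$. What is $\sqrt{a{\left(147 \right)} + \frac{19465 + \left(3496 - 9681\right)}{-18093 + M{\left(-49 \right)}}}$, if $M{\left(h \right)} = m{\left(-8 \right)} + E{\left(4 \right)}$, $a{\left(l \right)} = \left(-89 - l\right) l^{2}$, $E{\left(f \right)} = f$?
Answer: $\frac{2 i \sqrt{417541758959819}}{18097} \approx 2258.3 i$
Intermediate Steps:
$a{\left(l \right)} = l^{2} \left(-89 - l\right)$
$M{\left(h \right)} = -4$ ($M{\left(h \right)} = -8 + 4 = -4$)
$\sqrt{a{\left(147 \right)} + \frac{19465 + \left(3496 - 9681\right)}{-18093 + M{\left(-49 \right)}}} = \sqrt{147^{2} \left(-89 - 147\right) + \frac{19465 + \left(3496 - 9681\right)}{-18093 - 4}} = \sqrt{21609 \left(-89 - 147\right) + \frac{19465 - 6185}{-18097}} = \sqrt{21609 \left(-236\right) + 13280 \left(- \frac{1}{18097}\right)} = \sqrt{-5099724 - \frac{13280}{18097}} = \sqrt{- \frac{92289718508}{18097}} = \frac{2 i \sqrt{417541758959819}}{18097}$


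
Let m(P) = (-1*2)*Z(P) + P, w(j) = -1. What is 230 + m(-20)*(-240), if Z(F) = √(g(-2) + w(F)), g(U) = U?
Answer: 5030 + 480*I*√3 ≈ 5030.0 + 831.38*I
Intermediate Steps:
Z(F) = I*√3 (Z(F) = √(-2 - 1) = √(-3) = I*√3)
m(P) = P - 2*I*√3 (m(P) = (-1*2)*(I*√3) + P = -2*I*√3 + P = P - 2*I*√3)
230 + m(-20)*(-240) = 230 + (-20 - 2*I*√3)*(-240) = 230 + (4800 + 480*I*√3) = 5030 + 480*I*√3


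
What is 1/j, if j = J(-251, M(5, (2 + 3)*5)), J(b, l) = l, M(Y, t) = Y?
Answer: ⅕ ≈ 0.20000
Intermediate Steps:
j = 5
1/j = 1/5 = ⅕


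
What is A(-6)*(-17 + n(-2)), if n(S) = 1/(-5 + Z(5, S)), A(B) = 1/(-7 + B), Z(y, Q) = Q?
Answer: 120/91 ≈ 1.3187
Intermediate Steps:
n(S) = 1/(-5 + S)
A(-6)*(-17 + n(-2)) = (-17 + 1/(-5 - 2))/(-7 - 6) = (-17 + 1/(-7))/(-13) = -(-17 - 1/7)/13 = -1/13*(-120/7) = 120/91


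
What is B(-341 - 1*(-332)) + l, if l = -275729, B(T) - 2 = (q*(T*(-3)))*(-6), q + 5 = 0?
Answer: -274917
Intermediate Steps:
q = -5 (q = -5 + 0 = -5)
B(T) = 2 - 90*T (B(T) = 2 - 5*T*(-3)*(-6) = 2 - (-15)*T*(-6) = 2 + (15*T)*(-6) = 2 - 90*T)
B(-341 - 1*(-332)) + l = (2 - 90*(-341 - 1*(-332))) - 275729 = (2 - 90*(-341 + 332)) - 275729 = (2 - 90*(-9)) - 275729 = (2 + 810) - 275729 = 812 - 275729 = -274917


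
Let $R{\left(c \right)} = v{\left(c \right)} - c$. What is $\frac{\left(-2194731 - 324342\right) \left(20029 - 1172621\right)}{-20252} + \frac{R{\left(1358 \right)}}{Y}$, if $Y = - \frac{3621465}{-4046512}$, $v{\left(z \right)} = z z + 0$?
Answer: $- \frac{112649708214232588}{797194665} \approx -1.4131 \cdot 10^{8}$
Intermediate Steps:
$v{\left(z \right)} = z^{2}$ ($v{\left(z \right)} = z^{2} + 0 = z^{2}$)
$Y = \frac{3621465}{4046512}$ ($Y = \left(-3621465\right) \left(- \frac{1}{4046512}\right) = \frac{3621465}{4046512} \approx 0.89496$)
$R{\left(c \right)} = c^{2} - c$
$\frac{\left(-2194731 - 324342\right) \left(20029 - 1172621\right)}{-20252} + \frac{R{\left(1358 \right)}}{Y} = \frac{\left(-2194731 - 324342\right) \left(20029 - 1172621\right)}{-20252} + \frac{1358 \left(-1 + 1358\right)}{\frac{3621465}{4046512}} = \left(-2519073\right) \left(-1152592\right) \left(- \frac{1}{20252}\right) + 1358 \cdot 1357 \cdot \frac{4046512}{3621465} = 2903463387216 \left(- \frac{1}{20252}\right) + 1842806 \cdot \frac{4046512}{3621465} = - \frac{725865846804}{5063} + \frac{324214634464}{157455} = - \frac{112649708214232588}{797194665}$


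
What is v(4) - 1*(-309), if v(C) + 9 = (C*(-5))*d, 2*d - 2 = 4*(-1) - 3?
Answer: 350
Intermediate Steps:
d = -5/2 (d = 1 + (4*(-1) - 3)/2 = 1 + (-4 - 3)/2 = 1 + (½)*(-7) = 1 - 7/2 = -5/2 ≈ -2.5000)
v(C) = -9 + 25*C/2 (v(C) = -9 + (C*(-5))*(-5/2) = -9 - 5*C*(-5/2) = -9 + 25*C/2)
v(4) - 1*(-309) = (-9 + (25/2)*4) - 1*(-309) = (-9 + 50) + 309 = 41 + 309 = 350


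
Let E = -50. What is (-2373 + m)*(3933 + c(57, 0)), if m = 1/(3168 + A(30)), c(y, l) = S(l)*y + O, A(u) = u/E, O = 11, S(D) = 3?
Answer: -154646621540/15837 ≈ -9.7649e+6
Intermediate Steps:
A(u) = -u/50 (A(u) = u/(-50) = u*(-1/50) = -u/50)
c(y, l) = 11 + 3*y (c(y, l) = 3*y + 11 = 11 + 3*y)
m = 5/15837 (m = 1/(3168 - 1/50*30) = 1/(3168 - 3/5) = 1/(15837/5) = 5/15837 ≈ 0.00031572)
(-2373 + m)*(3933 + c(57, 0)) = (-2373 + 5/15837)*(3933 + (11 + 3*57)) = -37581196*(3933 + (11 + 171))/15837 = -37581196*(3933 + 182)/15837 = -37581196/15837*4115 = -154646621540/15837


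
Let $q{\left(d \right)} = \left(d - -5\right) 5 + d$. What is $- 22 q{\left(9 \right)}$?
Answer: $-1738$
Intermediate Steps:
$q{\left(d \right)} = 25 + 6 d$ ($q{\left(d \right)} = \left(d + 5\right) 5 + d = \left(5 + d\right) 5 + d = \left(25 + 5 d\right) + d = 25 + 6 d$)
$- 22 q{\left(9 \right)} = - 22 \left(25 + 6 \cdot 9\right) = - 22 \left(25 + 54\right) = \left(-22\right) 79 = -1738$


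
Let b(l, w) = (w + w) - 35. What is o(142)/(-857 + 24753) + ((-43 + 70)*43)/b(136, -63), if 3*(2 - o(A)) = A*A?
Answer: -43237603/5770884 ≈ -7.4924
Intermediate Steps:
o(A) = 2 - A²/3 (o(A) = 2 - A*A/3 = 2 - A²/3)
b(l, w) = -35 + 2*w (b(l, w) = 2*w - 35 = -35 + 2*w)
o(142)/(-857 + 24753) + ((-43 + 70)*43)/b(136, -63) = (2 - ⅓*142²)/(-857 + 24753) + ((-43 + 70)*43)/(-35 + 2*(-63)) = (2 - ⅓*20164)/23896 + (27*43)/(-35 - 126) = (2 - 20164/3)*(1/23896) + 1161/(-161) = -20158/3*1/23896 + 1161*(-1/161) = -10079/35844 - 1161/161 = -43237603/5770884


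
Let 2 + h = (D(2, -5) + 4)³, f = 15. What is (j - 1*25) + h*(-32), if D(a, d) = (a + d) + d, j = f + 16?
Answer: 2118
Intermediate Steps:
j = 31 (j = 15 + 16 = 31)
D(a, d) = a + 2*d
h = -66 (h = -2 + ((2 + 2*(-5)) + 4)³ = -2 + ((2 - 10) + 4)³ = -2 + (-8 + 4)³ = -2 + (-4)³ = -2 - 64 = -66)
(j - 1*25) + h*(-32) = (31 - 1*25) - 66*(-32) = (31 - 25) + 2112 = 6 + 2112 = 2118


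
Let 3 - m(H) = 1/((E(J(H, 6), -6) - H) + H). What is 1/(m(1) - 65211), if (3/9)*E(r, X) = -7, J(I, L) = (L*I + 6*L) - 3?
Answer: -21/1369367 ≈ -1.5336e-5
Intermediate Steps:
J(I, L) = -3 + 6*L + I*L (J(I, L) = (I*L + 6*L) - 3 = (6*L + I*L) - 3 = -3 + 6*L + I*L)
E(r, X) = -21 (E(r, X) = 3*(-7) = -21)
m(H) = 64/21 (m(H) = 3 - 1/((-21 - H) + H) = 3 - 1/(-21) = 3 - 1*(-1/21) = 3 + 1/21 = 64/21)
1/(m(1) - 65211) = 1/(64/21 - 65211) = 1/(-1369367/21) = -21/1369367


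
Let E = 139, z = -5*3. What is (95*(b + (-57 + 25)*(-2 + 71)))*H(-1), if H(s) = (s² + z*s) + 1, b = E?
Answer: -3341435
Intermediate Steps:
z = -15
b = 139
H(s) = 1 + s² - 15*s (H(s) = (s² - 15*s) + 1 = 1 + s² - 15*s)
(95*(b + (-57 + 25)*(-2 + 71)))*H(-1) = (95*(139 + (-57 + 25)*(-2 + 71)))*(1 + (-1)² - 15*(-1)) = (95*(139 - 32*69))*(1 + 1 + 15) = (95*(139 - 2208))*17 = (95*(-2069))*17 = -196555*17 = -3341435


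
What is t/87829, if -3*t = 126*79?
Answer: -474/12547 ≈ -0.037778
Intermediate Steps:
t = -3318 (t = -42*79 = -1/3*9954 = -3318)
t/87829 = -3318/87829 = -3318*1/87829 = -474/12547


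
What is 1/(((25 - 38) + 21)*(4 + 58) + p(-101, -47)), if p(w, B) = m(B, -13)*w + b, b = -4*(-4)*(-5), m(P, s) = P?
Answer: 1/5163 ≈ 0.00019369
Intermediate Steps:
b = -80 (b = 16*(-5) = -80)
p(w, B) = -80 + B*w (p(w, B) = B*w - 80 = -80 + B*w)
1/(((25 - 38) + 21)*(4 + 58) + p(-101, -47)) = 1/(((25 - 38) + 21)*(4 + 58) + (-80 - 47*(-101))) = 1/((-13 + 21)*62 + (-80 + 4747)) = 1/(8*62 + 4667) = 1/(496 + 4667) = 1/5163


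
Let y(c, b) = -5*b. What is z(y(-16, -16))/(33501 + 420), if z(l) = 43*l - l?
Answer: 1120/11307 ≈ 0.099054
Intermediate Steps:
z(l) = 42*l
z(y(-16, -16))/(33501 + 420) = (42*(-5*(-16)))/(33501 + 420) = (42*80)/33921 = 3360*(1/33921) = 1120/11307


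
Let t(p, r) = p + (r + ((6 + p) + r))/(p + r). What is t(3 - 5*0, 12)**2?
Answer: 676/25 ≈ 27.040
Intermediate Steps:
t(p, r) = p + (6 + p + 2*r)/(p + r) (t(p, r) = p + (r + (6 + p + r))/(p + r) = p + (6 + p + 2*r)/(p + r))
t(3 - 5*0, 12)**2 = ((6 + (3 - 5*0) + (3 - 5*0)**2 + 2*12 + (3 - 5*0)*12)/((3 - 5*0) + 12))**2 = ((6 + (3 + 0) + (3 + 0)**2 + 24 + (3 + 0)*12)/((3 + 0) + 12))**2 = ((6 + 3 + 3**2 + 24 + 3*12)/(3 + 12))**2 = ((6 + 3 + 9 + 24 + 36)/15)**2 = ((1/15)*78)**2 = (26/5)**2 = 676/25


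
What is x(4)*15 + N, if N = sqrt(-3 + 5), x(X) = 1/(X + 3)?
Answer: 15/7 + sqrt(2) ≈ 3.5571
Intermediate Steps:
x(X) = 1/(3 + X)
N = sqrt(2) ≈ 1.4142
x(4)*15 + N = 15/(3 + 4) + sqrt(2) = 15/7 + sqrt(2)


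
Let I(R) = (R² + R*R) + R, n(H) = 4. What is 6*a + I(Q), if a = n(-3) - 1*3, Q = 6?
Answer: 84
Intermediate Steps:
I(R) = R + 2*R² (I(R) = (R² + R²) + R = 2*R² + R = R + 2*R²)
a = 1 (a = 4 - 1*3 = 4 - 3 = 1)
6*a + I(Q) = 6*1 + 6*(1 + 2*6) = 6 + 6*(1 + 12) = 6 + 6*13 = 6 + 78 = 84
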